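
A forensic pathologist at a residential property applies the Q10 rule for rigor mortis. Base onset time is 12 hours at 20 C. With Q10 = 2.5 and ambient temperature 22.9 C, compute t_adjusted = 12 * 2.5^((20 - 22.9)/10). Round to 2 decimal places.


Rigor mortis time adjustment:
Exponent = (T_ref - T_actual) / 10 = (20 - 22.9) / 10 = -0.29
Q10 factor = 2.5^-0.29 = 0.76665
t_adjusted = 12 * 0.76665 = 9.20 hours

9.20


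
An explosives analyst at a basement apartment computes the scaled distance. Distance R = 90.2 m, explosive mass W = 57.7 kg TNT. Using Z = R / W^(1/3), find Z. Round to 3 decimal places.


Scaled distance calculation:
W^(1/3) = 57.7^(1/3) = 3.864191
Z = R / W^(1/3) = 90.2 / 3.864191
Z = 23.343 m/kg^(1/3)

23.343


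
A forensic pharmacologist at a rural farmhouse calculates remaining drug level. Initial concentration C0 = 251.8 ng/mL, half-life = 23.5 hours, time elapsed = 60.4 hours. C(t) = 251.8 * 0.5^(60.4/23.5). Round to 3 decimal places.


Drug concentration decay:
Number of half-lives = t / t_half = 60.4 / 23.5 = 2.570213
Decay factor = 0.5^2.570213 = 0.16837934
C(t) = 251.8 * 0.16837934 = 42.398 ng/mL

42.398


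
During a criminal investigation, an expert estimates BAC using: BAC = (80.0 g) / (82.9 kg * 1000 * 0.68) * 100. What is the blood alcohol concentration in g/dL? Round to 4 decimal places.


Applying the Widmark formula:
BAC = (dose_g / (body_wt * 1000 * r)) * 100
Denominator = 82.9 * 1000 * 0.68 = 56372
BAC = (80.0 / 56372) * 100
BAC = 0.1419 g/dL

0.1419


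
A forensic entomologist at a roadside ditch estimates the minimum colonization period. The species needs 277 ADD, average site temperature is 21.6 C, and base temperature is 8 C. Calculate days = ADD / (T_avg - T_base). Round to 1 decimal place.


Insect development time:
Effective temperature = avg_temp - T_base = 21.6 - 8 = 13.6 C
Days = ADD / effective_temp = 277 / 13.6 = 20.4 days

20.4


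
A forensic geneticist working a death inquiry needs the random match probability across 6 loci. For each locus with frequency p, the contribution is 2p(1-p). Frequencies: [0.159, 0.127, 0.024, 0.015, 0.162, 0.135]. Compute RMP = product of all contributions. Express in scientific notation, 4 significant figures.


Computing RMP for 6 loci:
Locus 1: 2 * 0.159 * 0.841 = 0.267438
Locus 2: 2 * 0.127 * 0.873 = 0.221742
Locus 3: 2 * 0.024 * 0.976 = 0.046848
Locus 4: 2 * 0.015 * 0.985 = 0.02955
Locus 5: 2 * 0.162 * 0.838 = 0.271512
Locus 6: 2 * 0.135 * 0.865 = 0.23355
RMP = 5.206e-06

5.206e-06


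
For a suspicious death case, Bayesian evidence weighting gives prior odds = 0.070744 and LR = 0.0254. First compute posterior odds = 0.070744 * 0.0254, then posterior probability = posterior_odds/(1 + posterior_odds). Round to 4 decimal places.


Bayesian evidence evaluation:
Posterior odds = prior_odds * LR = 0.070744 * 0.0254 = 0.001796898
Posterior probability = posterior_odds / (1 + posterior_odds)
= 0.001796898 / (1 + 0.001796898)
= 0.001796898 / 1.001796898
= 0.0018

0.0018


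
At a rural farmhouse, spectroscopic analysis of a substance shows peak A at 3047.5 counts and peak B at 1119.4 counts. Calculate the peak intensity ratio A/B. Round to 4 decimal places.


Spectral peak ratio:
Peak A = 3047.5 counts
Peak B = 1119.4 counts
Ratio = 3047.5 / 1119.4 = 2.7224

2.7224


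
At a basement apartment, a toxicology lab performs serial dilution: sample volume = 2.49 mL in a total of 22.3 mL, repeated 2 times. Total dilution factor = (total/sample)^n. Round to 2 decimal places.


Dilution factor calculation:
Single dilution = V_total / V_sample = 22.3 / 2.49 ≈ 8.955823
Number of dilutions = 2
Total DF = (22.3 / 2.49)^2 (full precision, rounded at the end) = 80.21

80.21


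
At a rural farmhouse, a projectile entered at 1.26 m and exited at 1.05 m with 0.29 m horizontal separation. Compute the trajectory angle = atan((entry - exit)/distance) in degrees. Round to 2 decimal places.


Bullet trajectory angle:
Height difference = 1.26 - 1.05 = 0.21 m
angle = atan(0.21 / 0.29)
angle = atan(0.724138)
angle = 35.91 degrees

35.91


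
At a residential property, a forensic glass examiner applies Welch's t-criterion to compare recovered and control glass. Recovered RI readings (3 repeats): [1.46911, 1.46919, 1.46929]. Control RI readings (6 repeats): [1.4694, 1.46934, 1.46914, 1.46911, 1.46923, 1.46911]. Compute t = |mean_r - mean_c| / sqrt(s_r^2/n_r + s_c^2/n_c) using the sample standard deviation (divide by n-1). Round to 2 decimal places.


Welch's t-criterion for glass RI comparison:
Recovered mean = sum / n_r = 4.40759 / 3 = 1.4691967
Control mean = sum / n_c = 8.81533 / 6 = 1.4692217
Recovered sample variance s_r^2 = 8.13333e-09
Control sample variance s_c^2 = 1.54967e-08
Welch SE (unpooled) = sqrt(s_r^2/n_r + s_c^2/n_c) = sqrt(2.71111e-09 + 2.58278e-09) = sqrt(5.29389e-09) = 7.27591e-05
|mean_r - mean_c| = 2.5e-05
t = 2.5e-05 / 7.27591e-05 = 0.34

0.34


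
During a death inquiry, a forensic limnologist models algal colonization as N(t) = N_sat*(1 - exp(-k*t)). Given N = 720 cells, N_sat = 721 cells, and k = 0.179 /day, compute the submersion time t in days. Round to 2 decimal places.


PMSI from diatom colonization curve:
N / N_sat = 720 / 721 = 0.998613
1 - N/N_sat = 0.001387
ln(1 - N/N_sat) = -6.580612
t = -ln(1 - N/N_sat) / k = -(-6.580612) / 0.179 = 36.76 days

36.76


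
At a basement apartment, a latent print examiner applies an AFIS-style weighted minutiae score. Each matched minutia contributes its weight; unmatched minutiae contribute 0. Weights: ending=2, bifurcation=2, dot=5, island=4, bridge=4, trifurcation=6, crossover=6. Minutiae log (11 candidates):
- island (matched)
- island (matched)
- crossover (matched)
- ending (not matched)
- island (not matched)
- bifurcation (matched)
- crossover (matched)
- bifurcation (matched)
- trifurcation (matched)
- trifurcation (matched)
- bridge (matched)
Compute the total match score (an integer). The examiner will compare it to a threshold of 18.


Weighted minutiae match score:
  island: matched, +4 (running total 4)
  island: matched, +4 (running total 8)
  crossover: matched, +6 (running total 14)
  ending: not matched, +0
  island: not matched, +0
  bifurcation: matched, +2 (running total 16)
  crossover: matched, +6 (running total 22)
  bifurcation: matched, +2 (running total 24)
  trifurcation: matched, +6 (running total 30)
  trifurcation: matched, +6 (running total 36)
  bridge: matched, +4 (running total 40)
Total score = 40
Threshold = 18; verdict = identification

40


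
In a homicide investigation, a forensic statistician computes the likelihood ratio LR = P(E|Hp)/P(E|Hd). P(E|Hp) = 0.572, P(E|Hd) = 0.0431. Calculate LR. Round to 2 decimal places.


Likelihood ratio calculation:
LR = P(E|Hp) / P(E|Hd)
LR = 0.572 / 0.0431
LR = 13.27

13.27


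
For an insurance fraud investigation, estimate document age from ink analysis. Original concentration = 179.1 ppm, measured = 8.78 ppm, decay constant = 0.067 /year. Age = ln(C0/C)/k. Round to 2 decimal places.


Document age estimation:
C0/C = 179.1 / 8.78 = 20.398633
ln(C0/C) = 3.015468
t = 3.015468 / 0.067 = 45.01 years

45.01


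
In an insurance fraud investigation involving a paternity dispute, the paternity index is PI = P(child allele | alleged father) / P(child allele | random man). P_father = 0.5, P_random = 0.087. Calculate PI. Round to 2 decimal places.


Paternity Index calculation:
PI = P(allele|father) / P(allele|random)
PI = 0.5 / 0.087
PI = 5.75

5.75


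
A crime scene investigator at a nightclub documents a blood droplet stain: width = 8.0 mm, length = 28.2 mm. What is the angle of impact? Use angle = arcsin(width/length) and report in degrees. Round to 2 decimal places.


Blood spatter impact angle calculation:
width / length = 8.0 / 28.2 = 0.283688
angle = arcsin(0.283688)
angle = 16.48 degrees

16.48


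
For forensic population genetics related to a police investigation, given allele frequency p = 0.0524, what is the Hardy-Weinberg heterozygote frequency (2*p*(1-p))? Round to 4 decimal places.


Hardy-Weinberg heterozygote frequency:
q = 1 - p = 1 - 0.0524 = 0.9476
2pq = 2 * 0.0524 * 0.9476 = 0.0993

0.0993


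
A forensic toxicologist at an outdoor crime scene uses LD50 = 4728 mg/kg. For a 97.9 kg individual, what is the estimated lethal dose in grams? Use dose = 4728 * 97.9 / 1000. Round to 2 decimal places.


Lethal dose calculation:
Lethal dose = LD50 * body_weight / 1000
= 4728 * 97.9 / 1000
= 462871.2 / 1000
= 462.87 g

462.87


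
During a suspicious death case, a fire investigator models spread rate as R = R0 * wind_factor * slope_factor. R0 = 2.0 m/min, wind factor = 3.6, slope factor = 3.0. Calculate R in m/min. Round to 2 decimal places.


Fire spread rate calculation:
R = R0 * wind_factor * slope_factor
= 2.0 * 3.6 * 3.0
= 7.2 * 3.0
= 21.60 m/min

21.60


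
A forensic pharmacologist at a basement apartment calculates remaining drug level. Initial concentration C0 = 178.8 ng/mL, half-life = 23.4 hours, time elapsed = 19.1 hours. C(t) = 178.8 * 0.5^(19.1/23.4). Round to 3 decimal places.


Drug concentration decay:
Number of half-lives = t / t_half = 19.1 / 23.4 = 0.816239
Decay factor = 0.5^0.816239 = 0.56792054
C(t) = 178.8 * 0.56792054 = 101.544 ng/mL

101.544


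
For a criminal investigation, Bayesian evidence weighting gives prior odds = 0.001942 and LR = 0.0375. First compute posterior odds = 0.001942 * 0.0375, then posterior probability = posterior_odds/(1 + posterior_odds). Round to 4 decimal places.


Bayesian evidence evaluation:
Posterior odds = prior_odds * LR = 0.001942 * 0.0375 = 0.000072825
Posterior probability = posterior_odds / (1 + posterior_odds)
= 0.000072825 / (1 + 0.000072825)
= 0.000072825 / 1.000072825
= 0.0001

0.0001


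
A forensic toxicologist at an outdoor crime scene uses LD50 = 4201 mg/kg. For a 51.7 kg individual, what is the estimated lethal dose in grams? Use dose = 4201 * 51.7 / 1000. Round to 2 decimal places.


Lethal dose calculation:
Lethal dose = LD50 * body_weight / 1000
= 4201 * 51.7 / 1000
= 217191.7 / 1000
= 217.19 g

217.19


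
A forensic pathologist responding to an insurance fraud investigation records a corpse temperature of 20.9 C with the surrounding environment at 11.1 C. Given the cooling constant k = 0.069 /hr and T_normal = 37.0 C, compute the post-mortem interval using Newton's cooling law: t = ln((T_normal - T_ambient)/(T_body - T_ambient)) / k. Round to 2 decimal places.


Using Newton's law of cooling:
t = ln((T_normal - T_ambient) / (T_body - T_ambient)) / k
T_normal - T_ambient = 25.9
T_body - T_ambient = 9.8
Ratio = 2.642857
ln(ratio) = 0.971861
t = 0.971861 / 0.069 = 14.08 hours

14.08


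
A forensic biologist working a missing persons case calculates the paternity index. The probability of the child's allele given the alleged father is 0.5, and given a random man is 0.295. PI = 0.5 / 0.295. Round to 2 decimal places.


Paternity Index calculation:
PI = P(allele|father) / P(allele|random)
PI = 0.5 / 0.295
PI = 1.69

1.69


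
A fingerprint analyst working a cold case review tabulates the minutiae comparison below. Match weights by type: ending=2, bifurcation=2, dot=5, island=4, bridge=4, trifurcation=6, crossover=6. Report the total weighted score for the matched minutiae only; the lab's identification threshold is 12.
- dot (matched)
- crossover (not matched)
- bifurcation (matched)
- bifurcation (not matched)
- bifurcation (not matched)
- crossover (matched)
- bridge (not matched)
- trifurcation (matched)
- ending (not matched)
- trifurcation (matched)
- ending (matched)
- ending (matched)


Weighted minutiae match score:
  dot: matched, +5 (running total 5)
  crossover: not matched, +0
  bifurcation: matched, +2 (running total 7)
  bifurcation: not matched, +0
  bifurcation: not matched, +0
  crossover: matched, +6 (running total 13)
  bridge: not matched, +0
  trifurcation: matched, +6 (running total 19)
  ending: not matched, +0
  trifurcation: matched, +6 (running total 25)
  ending: matched, +2 (running total 27)
  ending: matched, +2 (running total 29)
Total score = 29
Threshold = 12; verdict = identification

29


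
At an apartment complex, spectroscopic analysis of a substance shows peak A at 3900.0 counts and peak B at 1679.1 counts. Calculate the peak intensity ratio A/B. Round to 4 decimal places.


Spectral peak ratio:
Peak A = 3900.0 counts
Peak B = 1679.1 counts
Ratio = 3900.0 / 1679.1 = 2.3227

2.3227


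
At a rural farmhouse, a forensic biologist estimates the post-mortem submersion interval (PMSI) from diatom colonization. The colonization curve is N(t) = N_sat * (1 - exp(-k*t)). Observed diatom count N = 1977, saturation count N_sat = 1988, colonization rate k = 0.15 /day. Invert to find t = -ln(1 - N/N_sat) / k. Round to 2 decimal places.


PMSI from diatom colonization curve:
N / N_sat = 1977 / 1988 = 0.994467
1 - N/N_sat = 0.005533
ln(1 - N/N_sat) = -5.197025
t = -ln(1 - N/N_sat) / k = -(-5.197025) / 0.15 = 34.65 days

34.65


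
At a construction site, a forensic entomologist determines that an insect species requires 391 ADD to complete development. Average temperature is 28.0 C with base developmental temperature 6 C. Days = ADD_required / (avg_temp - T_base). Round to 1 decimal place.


Insect development time:
Effective temperature = avg_temp - T_base = 28.0 - 6 = 22.0 C
Days = ADD / effective_temp = 391 / 22.0 = 17.8 days

17.8


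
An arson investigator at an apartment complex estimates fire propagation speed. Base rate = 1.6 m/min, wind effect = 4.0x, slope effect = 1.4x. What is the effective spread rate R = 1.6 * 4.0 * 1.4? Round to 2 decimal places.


Fire spread rate calculation:
R = R0 * wind_factor * slope_factor
= 1.6 * 4.0 * 1.4
= 6.4 * 1.4
= 8.96 m/min

8.96


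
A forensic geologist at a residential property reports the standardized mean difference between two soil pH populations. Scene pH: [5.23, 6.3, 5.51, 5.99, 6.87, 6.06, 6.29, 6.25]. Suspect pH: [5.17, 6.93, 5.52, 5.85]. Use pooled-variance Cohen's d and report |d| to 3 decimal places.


Pooled-variance Cohen's d for soil pH comparison:
Scene mean = 48.5 / 8 = 6.0625
Suspect mean = 23.47 / 4 = 5.8675
Scene sample variance s_s^2 = 0.256993
Suspect sample variance s_c^2 = 0.578825
Pooled variance = ((n_s-1)*s_s^2 + (n_c-1)*s_c^2) / (n_s + n_c - 2) = 0.353542
Pooled SD = sqrt(0.353542) = 0.594594
Mean difference = 0.195
|d| = |0.195| / 0.594594 = 0.328

0.328


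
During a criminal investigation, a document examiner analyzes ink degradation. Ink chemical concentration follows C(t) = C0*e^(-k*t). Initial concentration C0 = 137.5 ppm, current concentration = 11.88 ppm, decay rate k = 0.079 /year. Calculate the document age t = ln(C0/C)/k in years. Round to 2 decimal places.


Document age estimation:
C0/C = 137.5 / 11.88 = 11.574074
ln(C0/C) = 2.448768
t = 2.448768 / 0.079 = 31.00 years

31.00


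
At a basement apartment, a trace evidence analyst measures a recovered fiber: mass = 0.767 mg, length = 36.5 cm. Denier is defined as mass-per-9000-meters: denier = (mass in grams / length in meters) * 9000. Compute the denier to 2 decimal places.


Denier calculation:
Mass in grams = 0.767 mg / 1000 = 0.000767 g
Length in meters = 36.5 cm / 100 = 0.365 m
Linear density = mass / length = 0.000767 / 0.365 = 0.00210137 g/m
Denier = (g/m) * 9000 = 0.00210137 * 9000 = 18.91

18.91


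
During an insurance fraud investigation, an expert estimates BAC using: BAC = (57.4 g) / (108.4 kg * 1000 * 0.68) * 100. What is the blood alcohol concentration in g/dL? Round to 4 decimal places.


Applying the Widmark formula:
BAC = (dose_g / (body_wt * 1000 * r)) * 100
Denominator = 108.4 * 1000 * 0.68 = 73712
BAC = (57.4 / 73712) * 100
BAC = 0.0779 g/dL

0.0779


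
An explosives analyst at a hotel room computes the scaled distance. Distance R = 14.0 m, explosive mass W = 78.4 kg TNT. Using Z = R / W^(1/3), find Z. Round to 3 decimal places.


Scaled distance calculation:
W^(1/3) = 78.4^(1/3) = 4.27995
Z = R / W^(1/3) = 14.0 / 4.27995
Z = 3.271 m/kg^(1/3)

3.271


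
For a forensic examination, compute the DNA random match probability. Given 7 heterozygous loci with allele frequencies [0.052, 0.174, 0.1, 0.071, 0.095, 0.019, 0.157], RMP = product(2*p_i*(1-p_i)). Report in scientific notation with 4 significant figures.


Computing RMP for 7 loci:
Locus 1: 2 * 0.052 * 0.948 = 0.098592
Locus 2: 2 * 0.174 * 0.826 = 0.287448
Locus 3: 2 * 0.1 * 0.9 = 0.18
Locus 4: 2 * 0.071 * 0.929 = 0.131918
Locus 5: 2 * 0.095 * 0.905 = 0.17195
Locus 6: 2 * 0.019 * 0.981 = 0.037278
Locus 7: 2 * 0.157 * 0.843 = 0.264702
RMP = 1.142e-06

1.142e-06


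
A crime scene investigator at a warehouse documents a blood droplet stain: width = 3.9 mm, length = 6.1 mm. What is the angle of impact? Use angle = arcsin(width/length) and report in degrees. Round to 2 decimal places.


Blood spatter impact angle calculation:
width / length = 3.9 / 6.1 = 0.639344
angle = arcsin(0.639344)
angle = 39.74 degrees

39.74


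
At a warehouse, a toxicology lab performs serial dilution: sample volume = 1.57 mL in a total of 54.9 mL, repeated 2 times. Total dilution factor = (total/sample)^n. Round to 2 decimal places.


Dilution factor calculation:
Single dilution = V_total / V_sample = 54.9 / 1.57 ≈ 34.968153
Number of dilutions = 2
Total DF = (54.9 / 1.57)^2 (full precision, rounded at the end) = 1222.77

1222.77


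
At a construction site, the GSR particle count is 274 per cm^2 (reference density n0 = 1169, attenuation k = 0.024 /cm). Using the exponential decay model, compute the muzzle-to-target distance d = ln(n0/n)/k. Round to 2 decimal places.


GSR distance calculation:
n0/n = 1169 / 274 = 4.266423
ln(n0/n) = 1.450776
d = 1.450776 / 0.024 = 60.45 cm

60.45


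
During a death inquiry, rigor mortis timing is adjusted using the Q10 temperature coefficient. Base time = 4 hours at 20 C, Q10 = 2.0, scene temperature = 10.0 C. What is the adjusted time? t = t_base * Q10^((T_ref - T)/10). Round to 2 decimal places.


Rigor mortis time adjustment:
Exponent = (T_ref - T_actual) / 10 = (20 - 10.0) / 10 = 1
Q10 factor = 2.0^1 = 2
t_adjusted = 4 * 2 = 8.00 hours

8.00


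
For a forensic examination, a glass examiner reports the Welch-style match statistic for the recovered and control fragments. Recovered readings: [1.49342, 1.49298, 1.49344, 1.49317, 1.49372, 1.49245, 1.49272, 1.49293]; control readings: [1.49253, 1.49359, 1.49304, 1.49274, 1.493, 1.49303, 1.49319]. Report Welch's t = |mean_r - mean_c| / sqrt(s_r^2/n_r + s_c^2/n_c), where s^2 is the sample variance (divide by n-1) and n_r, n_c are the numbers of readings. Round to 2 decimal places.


Welch's t-criterion for glass RI comparison:
Recovered mean = sum / n_r = 11.94483 / 8 = 1.4931037
Control mean = sum / n_c = 10.45112 / 7 = 1.4930171
Recovered sample variance s_r^2 = 1.73912e-07
Control sample variance s_c^2 = 1.1219e-07
Welch SE (unpooled) = sqrt(s_r^2/n_r + s_c^2/n_c) = sqrt(2.17391e-08 + 1.60272e-08) = sqrt(3.77663e-08) = 0.000194336
|mean_r - mean_c| = 8.66071e-05
t = 8.66071e-05 / 0.000194336 = 0.45

0.45


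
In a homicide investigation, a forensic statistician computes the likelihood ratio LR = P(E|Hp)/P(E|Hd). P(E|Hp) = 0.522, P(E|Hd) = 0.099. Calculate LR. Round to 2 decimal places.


Likelihood ratio calculation:
LR = P(E|Hp) / P(E|Hd)
LR = 0.522 / 0.099
LR = 5.27

5.27


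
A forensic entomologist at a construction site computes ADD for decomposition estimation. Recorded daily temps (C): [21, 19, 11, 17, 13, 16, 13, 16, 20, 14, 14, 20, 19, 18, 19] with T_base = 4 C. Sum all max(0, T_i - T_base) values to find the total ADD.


Computing ADD day by day:
Day 1: max(0, 21 - 4) = 17
Day 2: max(0, 19 - 4) = 15
Day 3: max(0, 11 - 4) = 7
Day 4: max(0, 17 - 4) = 13
Day 5: max(0, 13 - 4) = 9
Day 6: max(0, 16 - 4) = 12
Day 7: max(0, 13 - 4) = 9
Day 8: max(0, 16 - 4) = 12
Day 9: max(0, 20 - 4) = 16
Day 10: max(0, 14 - 4) = 10
Day 11: max(0, 14 - 4) = 10
Day 12: max(0, 20 - 4) = 16
Day 13: max(0, 19 - 4) = 15
Day 14: max(0, 18 - 4) = 14
Day 15: max(0, 19 - 4) = 15
Total ADD = 190

190


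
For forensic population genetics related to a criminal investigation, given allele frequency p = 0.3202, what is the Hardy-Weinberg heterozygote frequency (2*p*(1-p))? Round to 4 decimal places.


Hardy-Weinberg heterozygote frequency:
q = 1 - p = 1 - 0.3202 = 0.6798
2pq = 2 * 0.3202 * 0.6798 = 0.4353

0.4353


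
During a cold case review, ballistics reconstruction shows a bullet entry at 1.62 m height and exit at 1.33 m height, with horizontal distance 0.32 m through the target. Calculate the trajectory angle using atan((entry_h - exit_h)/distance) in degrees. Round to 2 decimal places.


Bullet trajectory angle:
Height difference = 1.62 - 1.33 = 0.29 m
angle = atan(0.29 / 0.32)
angle = atan(0.90625)
angle = 42.18 degrees

42.18


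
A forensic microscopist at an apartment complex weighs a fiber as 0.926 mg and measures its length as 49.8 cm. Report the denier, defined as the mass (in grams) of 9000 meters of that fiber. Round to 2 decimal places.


Denier calculation:
Mass in grams = 0.926 mg / 1000 = 0.000926 g
Length in meters = 49.8 cm / 100 = 0.498 m
Linear density = mass / length = 0.000926 / 0.498 = 0.00185944 g/m
Denier = (g/m) * 9000 = 0.00185944 * 9000 = 16.73

16.73


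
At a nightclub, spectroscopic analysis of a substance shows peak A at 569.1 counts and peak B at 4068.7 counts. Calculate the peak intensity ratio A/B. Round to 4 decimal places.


Spectral peak ratio:
Peak A = 569.1 counts
Peak B = 4068.7 counts
Ratio = 569.1 / 4068.7 = 0.1399

0.1399


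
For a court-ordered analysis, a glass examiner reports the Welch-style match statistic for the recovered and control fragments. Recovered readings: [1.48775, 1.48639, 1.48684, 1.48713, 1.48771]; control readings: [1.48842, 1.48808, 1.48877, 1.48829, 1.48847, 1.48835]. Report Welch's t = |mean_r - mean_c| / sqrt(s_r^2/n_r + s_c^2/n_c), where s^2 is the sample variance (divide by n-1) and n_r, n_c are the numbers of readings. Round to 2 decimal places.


Welch's t-criterion for glass RI comparison:
Recovered mean = sum / n_r = 7.43582 / 5 = 1.487164
Control mean = sum / n_c = 8.93038 / 6 = 1.4883967
Recovered sample variance s_r^2 = 3.3668e-07
Control sample variance s_c^2 = 5.18267e-08
Welch SE (unpooled) = sqrt(s_r^2/n_r + s_c^2/n_c) = sqrt(6.7336e-08 + 8.63778e-09) = sqrt(7.59738e-08) = 0.000275633
|mean_r - mean_c| = 0.00123267
t = 0.00123267 / 0.000275633 = 4.47

4.47


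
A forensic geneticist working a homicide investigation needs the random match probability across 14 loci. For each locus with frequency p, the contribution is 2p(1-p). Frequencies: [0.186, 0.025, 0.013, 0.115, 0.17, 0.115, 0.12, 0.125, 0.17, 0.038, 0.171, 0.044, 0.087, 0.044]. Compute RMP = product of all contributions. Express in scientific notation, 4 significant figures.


Computing RMP for 14 loci:
Locus 1: 2 * 0.186 * 0.814 = 0.302808
Locus 2: 2 * 0.025 * 0.975 = 0.04875
Locus 3: 2 * 0.013 * 0.987 = 0.025662
Locus 4: 2 * 0.115 * 0.885 = 0.20355
Locus 5: 2 * 0.17 * 0.83 = 0.2822
Locus 6: 2 * 0.115 * 0.885 = 0.20355
Locus 7: 2 * 0.12 * 0.88 = 0.2112
Locus 8: 2 * 0.125 * 0.875 = 0.21875
Locus 9: 2 * 0.17 * 0.83 = 0.2822
Locus 10: 2 * 0.038 * 0.962 = 0.073112
Locus 11: 2 * 0.171 * 0.829 = 0.283518
Locus 12: 2 * 0.044 * 0.956 = 0.084128
Locus 13: 2 * 0.087 * 0.913 = 0.158862
Locus 14: 2 * 0.044 * 0.956 = 0.084128
RMP = 1.346e-12

1.346e-12


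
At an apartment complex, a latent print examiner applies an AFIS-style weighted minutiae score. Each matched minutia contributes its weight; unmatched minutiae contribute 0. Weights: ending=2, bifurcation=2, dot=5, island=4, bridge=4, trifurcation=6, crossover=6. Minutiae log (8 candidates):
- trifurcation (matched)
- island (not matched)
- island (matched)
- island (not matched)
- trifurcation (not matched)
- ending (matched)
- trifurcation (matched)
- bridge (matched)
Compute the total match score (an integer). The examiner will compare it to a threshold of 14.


Weighted minutiae match score:
  trifurcation: matched, +6 (running total 6)
  island: not matched, +0
  island: matched, +4 (running total 10)
  island: not matched, +0
  trifurcation: not matched, +0
  ending: matched, +2 (running total 12)
  trifurcation: matched, +6 (running total 18)
  bridge: matched, +4 (running total 22)
Total score = 22
Threshold = 14; verdict = identification

22


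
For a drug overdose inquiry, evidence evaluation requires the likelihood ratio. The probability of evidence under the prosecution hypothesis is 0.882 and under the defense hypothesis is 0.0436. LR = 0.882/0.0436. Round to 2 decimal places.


Likelihood ratio calculation:
LR = P(E|Hp) / P(E|Hd)
LR = 0.882 / 0.0436
LR = 20.23

20.23


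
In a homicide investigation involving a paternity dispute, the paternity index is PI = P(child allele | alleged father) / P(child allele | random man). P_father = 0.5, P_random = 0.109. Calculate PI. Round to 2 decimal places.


Paternity Index calculation:
PI = P(allele|father) / P(allele|random)
PI = 0.5 / 0.109
PI = 4.59

4.59


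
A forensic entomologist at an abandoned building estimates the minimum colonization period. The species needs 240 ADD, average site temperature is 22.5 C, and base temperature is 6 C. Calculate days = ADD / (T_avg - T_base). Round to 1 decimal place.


Insect development time:
Effective temperature = avg_temp - T_base = 22.5 - 6 = 16.5 C
Days = ADD / effective_temp = 240 / 16.5 = 14.5 days

14.5


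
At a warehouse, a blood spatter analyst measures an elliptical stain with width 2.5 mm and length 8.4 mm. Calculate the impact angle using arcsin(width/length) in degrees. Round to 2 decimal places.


Blood spatter impact angle calculation:
width / length = 2.5 / 8.4 = 0.297619
angle = arcsin(0.297619)
angle = 17.31 degrees

17.31


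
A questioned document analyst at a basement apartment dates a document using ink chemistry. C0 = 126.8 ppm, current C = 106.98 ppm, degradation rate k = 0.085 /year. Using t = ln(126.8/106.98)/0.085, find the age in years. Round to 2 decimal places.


Document age estimation:
C0/C = 126.8 / 106.98 = 1.185268
ln(C0/C) = 0.169969
t = 0.169969 / 0.085 = 2.00 years

2.00


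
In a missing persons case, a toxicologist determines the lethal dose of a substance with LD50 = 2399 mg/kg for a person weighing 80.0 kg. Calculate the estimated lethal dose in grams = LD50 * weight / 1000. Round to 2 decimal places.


Lethal dose calculation:
Lethal dose = LD50 * body_weight / 1000
= 2399 * 80.0 / 1000
= 191920 / 1000
= 191.92 g

191.92


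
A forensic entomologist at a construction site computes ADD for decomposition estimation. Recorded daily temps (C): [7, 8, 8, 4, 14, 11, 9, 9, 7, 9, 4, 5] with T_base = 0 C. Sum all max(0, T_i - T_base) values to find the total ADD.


Computing ADD day by day:
Day 1: max(0, 7 - 0) = 7
Day 2: max(0, 8 - 0) = 8
Day 3: max(0, 8 - 0) = 8
Day 4: max(0, 4 - 0) = 4
Day 5: max(0, 14 - 0) = 14
Day 6: max(0, 11 - 0) = 11
Day 7: max(0, 9 - 0) = 9
Day 8: max(0, 9 - 0) = 9
Day 9: max(0, 7 - 0) = 7
Day 10: max(0, 9 - 0) = 9
Day 11: max(0, 4 - 0) = 4
Day 12: max(0, 5 - 0) = 5
Total ADD = 95

95


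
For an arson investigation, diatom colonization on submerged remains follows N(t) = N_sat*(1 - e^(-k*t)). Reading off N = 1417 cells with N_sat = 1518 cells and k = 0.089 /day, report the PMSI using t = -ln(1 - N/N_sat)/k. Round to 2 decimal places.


PMSI from diatom colonization curve:
N / N_sat = 1417 / 1518 = 0.933465
1 - N/N_sat = 0.066535
ln(1 - N/N_sat) = -2.710027
t = -ln(1 - N/N_sat) / k = -(-2.710027) / 0.089 = 30.45 days

30.45


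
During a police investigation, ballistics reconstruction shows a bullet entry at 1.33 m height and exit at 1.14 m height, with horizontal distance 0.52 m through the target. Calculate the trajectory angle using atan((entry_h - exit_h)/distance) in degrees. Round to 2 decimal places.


Bullet trajectory angle:
Height difference = 1.33 - 1.14 = 0.19 m
angle = atan(0.19 / 0.52)
angle = atan(0.365385)
angle = 20.07 degrees

20.07


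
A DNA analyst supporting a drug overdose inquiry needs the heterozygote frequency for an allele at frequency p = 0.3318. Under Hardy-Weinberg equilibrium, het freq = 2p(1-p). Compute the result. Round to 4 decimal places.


Hardy-Weinberg heterozygote frequency:
q = 1 - p = 1 - 0.3318 = 0.6682
2pq = 2 * 0.3318 * 0.6682 = 0.4434

0.4434


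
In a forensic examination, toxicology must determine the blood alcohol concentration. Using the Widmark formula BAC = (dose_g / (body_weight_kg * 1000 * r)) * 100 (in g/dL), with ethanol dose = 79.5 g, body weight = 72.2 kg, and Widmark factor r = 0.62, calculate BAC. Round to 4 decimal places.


Applying the Widmark formula:
BAC = (dose_g / (body_wt * 1000 * r)) * 100
Denominator = 72.2 * 1000 * 0.62 = 44764
BAC = (79.5 / 44764) * 100
BAC = 0.1776 g/dL

0.1776


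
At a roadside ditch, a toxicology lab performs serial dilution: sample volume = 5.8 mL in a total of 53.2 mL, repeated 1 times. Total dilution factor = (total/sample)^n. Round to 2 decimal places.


Dilution factor calculation:
Single dilution = V_total / V_sample = 53.2 / 5.8 ≈ 9.172414
Number of dilutions = 1
Total DF = (53.2 / 5.8)^1 (full precision, rounded at the end) = 9.17

9.17


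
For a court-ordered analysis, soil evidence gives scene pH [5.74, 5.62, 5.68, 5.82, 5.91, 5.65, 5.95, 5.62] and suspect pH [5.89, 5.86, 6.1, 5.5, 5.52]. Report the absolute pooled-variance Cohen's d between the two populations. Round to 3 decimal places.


Pooled-variance Cohen's d for soil pH comparison:
Scene mean = 45.99 / 8 = 5.74875
Suspect mean = 28.87 / 5 = 5.774
Scene sample variance s_s^2 = 0.017041
Suspect sample variance s_c^2 = 0.06668
Pooled variance = ((n_s-1)*s_s^2 + (n_c-1)*s_c^2) / (n_s + n_c - 2) = 0.035092
Pooled SD = sqrt(0.035092) = 0.187329
Mean difference = -0.02525
|d| = |-0.02525| / 0.187329 = 0.135

0.135


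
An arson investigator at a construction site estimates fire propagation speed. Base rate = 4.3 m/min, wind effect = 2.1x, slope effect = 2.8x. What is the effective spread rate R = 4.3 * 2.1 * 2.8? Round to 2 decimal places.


Fire spread rate calculation:
R = R0 * wind_factor * slope_factor
= 4.3 * 2.1 * 2.8
= 9.03 * 2.8
= 25.28 m/min

25.28


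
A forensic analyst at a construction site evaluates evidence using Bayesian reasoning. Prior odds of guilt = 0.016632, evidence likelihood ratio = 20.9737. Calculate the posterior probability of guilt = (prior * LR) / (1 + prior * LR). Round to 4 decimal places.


Bayesian evidence evaluation:
Posterior odds = prior_odds * LR = 0.016632 * 20.9737 = 0.3488346
Posterior probability = posterior_odds / (1 + posterior_odds)
= 0.3488346 / (1 + 0.3488346)
= 0.3488346 / 1.3488346
= 0.2586

0.2586


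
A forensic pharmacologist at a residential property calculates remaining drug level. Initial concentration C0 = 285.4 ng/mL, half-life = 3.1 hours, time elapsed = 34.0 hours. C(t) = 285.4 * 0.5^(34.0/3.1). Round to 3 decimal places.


Drug concentration decay:
Number of half-lives = t / t_half = 34.0 / 3.1 = 10.967742
Decay factor = 0.5^10.967742 = 0.00049932
C(t) = 285.4 * 0.00049932 = 0.143 ng/mL

0.143


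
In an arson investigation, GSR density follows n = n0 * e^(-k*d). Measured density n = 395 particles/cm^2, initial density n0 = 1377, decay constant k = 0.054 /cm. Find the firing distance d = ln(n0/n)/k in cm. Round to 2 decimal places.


GSR distance calculation:
n0/n = 1377 / 395 = 3.486076
ln(n0/n) = 1.248777
d = 1.248777 / 0.054 = 23.13 cm

23.13


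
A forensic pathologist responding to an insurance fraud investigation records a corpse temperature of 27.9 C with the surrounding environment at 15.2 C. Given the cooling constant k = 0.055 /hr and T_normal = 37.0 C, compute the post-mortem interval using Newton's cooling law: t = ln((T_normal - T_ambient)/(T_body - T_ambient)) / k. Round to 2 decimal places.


Using Newton's law of cooling:
t = ln((T_normal - T_ambient) / (T_body - T_ambient)) / k
T_normal - T_ambient = 21.8
T_body - T_ambient = 12.7
Ratio = 1.716535
ln(ratio) = 0.540308
t = 0.540308 / 0.055 = 9.82 hours

9.82


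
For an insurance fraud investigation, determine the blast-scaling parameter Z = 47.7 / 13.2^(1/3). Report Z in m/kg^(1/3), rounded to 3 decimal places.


Scaled distance calculation:
W^(1/3) = 13.2^(1/3) = 2.363332
Z = R / W^(1/3) = 47.7 / 2.363332
Z = 20.183 m/kg^(1/3)

20.183


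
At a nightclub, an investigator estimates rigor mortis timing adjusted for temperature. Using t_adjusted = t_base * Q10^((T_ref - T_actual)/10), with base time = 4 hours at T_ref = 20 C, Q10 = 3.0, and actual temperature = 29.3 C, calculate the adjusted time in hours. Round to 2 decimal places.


Rigor mortis time adjustment:
Exponent = (T_ref - T_actual) / 10 = (20 - 29.3) / 10 = -0.93
Q10 factor = 3.0^-0.93 = 0.35998
t_adjusted = 4 * 0.35998 = 1.44 hours

1.44


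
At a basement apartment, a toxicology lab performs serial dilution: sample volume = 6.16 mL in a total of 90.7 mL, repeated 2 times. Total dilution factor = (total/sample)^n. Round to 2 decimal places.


Dilution factor calculation:
Single dilution = V_total / V_sample = 90.7 / 6.16 ≈ 14.724026
Number of dilutions = 2
Total DF = (90.7 / 6.16)^2 (full precision, rounded at the end) = 216.80

216.80


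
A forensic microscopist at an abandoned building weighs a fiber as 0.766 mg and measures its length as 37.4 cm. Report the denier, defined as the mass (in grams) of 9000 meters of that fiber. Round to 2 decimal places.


Denier calculation:
Mass in grams = 0.766 mg / 1000 = 0.000766 g
Length in meters = 37.4 cm / 100 = 0.374 m
Linear density = mass / length = 0.000766 / 0.374 = 0.00204813 g/m
Denier = (g/m) * 9000 = 0.00204813 * 9000 = 18.43

18.43


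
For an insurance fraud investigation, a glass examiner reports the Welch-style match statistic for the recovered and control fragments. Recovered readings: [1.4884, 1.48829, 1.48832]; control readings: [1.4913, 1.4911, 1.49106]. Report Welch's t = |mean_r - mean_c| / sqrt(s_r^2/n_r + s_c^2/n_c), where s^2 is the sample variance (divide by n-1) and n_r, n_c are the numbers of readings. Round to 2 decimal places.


Welch's t-criterion for glass RI comparison:
Recovered mean = sum / n_r = 4.46501 / 3 = 1.4883367
Control mean = sum / n_c = 4.47346 / 3 = 1.4911533
Recovered sample variance s_r^2 = 3.23333e-09
Control sample variance s_c^2 = 1.65333e-08
Welch SE (unpooled) = sqrt(s_r^2/n_r + s_c^2/n_c) = sqrt(1.07778e-09 + 5.51111e-09) = sqrt(6.58889e-09) = 8.1172e-05
|mean_r - mean_c| = 0.00281667
t = 0.00281667 / 8.1172e-05 = 34.70

34.70


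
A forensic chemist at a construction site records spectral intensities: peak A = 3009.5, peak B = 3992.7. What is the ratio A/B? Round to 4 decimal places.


Spectral peak ratio:
Peak A = 3009.5 counts
Peak B = 3992.7 counts
Ratio = 3009.5 / 3992.7 = 0.7538

0.7538


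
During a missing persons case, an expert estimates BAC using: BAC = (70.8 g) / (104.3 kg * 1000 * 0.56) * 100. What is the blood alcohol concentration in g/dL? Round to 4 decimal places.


Applying the Widmark formula:
BAC = (dose_g / (body_wt * 1000 * r)) * 100
Denominator = 104.3 * 1000 * 0.56 = 58408
BAC = (70.8 / 58408) * 100
BAC = 0.1212 g/dL

0.1212


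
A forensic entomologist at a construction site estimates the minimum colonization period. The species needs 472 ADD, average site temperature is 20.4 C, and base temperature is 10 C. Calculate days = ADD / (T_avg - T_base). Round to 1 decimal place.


Insect development time:
Effective temperature = avg_temp - T_base = 20.4 - 10 = 10.4 C
Days = ADD / effective_temp = 472 / 10.4 = 45.4 days

45.4


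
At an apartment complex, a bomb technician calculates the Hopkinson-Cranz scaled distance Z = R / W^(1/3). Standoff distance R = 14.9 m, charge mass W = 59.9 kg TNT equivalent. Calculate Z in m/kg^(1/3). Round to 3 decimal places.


Scaled distance calculation:
W^(1/3) = 59.9^(1/3) = 3.912692
Z = R / W^(1/3) = 14.9 / 3.912692
Z = 3.808 m/kg^(1/3)

3.808


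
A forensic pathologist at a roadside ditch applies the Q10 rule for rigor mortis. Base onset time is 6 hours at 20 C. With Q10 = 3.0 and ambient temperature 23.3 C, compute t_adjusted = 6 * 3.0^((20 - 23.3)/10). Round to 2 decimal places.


Rigor mortis time adjustment:
Exponent = (T_ref - T_actual) / 10 = (20 - 23.3) / 10 = -0.33
Q10 factor = 3.0^-0.33 = 0.69591
t_adjusted = 6 * 0.69591 = 4.18 hours

4.18


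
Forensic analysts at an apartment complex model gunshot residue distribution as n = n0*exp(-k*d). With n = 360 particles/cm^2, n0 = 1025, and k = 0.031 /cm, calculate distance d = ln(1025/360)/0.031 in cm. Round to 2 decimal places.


GSR distance calculation:
n0/n = 1025 / 360 = 2.847222
ln(n0/n) = 1.046344
d = 1.046344 / 0.031 = 33.75 cm

33.75


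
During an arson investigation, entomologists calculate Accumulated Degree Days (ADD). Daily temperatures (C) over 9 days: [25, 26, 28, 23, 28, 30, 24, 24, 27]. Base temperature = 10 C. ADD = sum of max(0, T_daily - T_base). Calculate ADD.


Computing ADD day by day:
Day 1: max(0, 25 - 10) = 15
Day 2: max(0, 26 - 10) = 16
Day 3: max(0, 28 - 10) = 18
Day 4: max(0, 23 - 10) = 13
Day 5: max(0, 28 - 10) = 18
Day 6: max(0, 30 - 10) = 20
Day 7: max(0, 24 - 10) = 14
Day 8: max(0, 24 - 10) = 14
Day 9: max(0, 27 - 10) = 17
Total ADD = 145

145


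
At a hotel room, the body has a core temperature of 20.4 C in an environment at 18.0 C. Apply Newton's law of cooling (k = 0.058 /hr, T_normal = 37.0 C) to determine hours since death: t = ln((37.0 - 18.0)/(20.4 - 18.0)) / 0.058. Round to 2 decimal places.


Using Newton's law of cooling:
t = ln((T_normal - T_ambient) / (T_body - T_ambient)) / k
T_normal - T_ambient = 19.0
T_body - T_ambient = 2.4
Ratio = 7.916667
ln(ratio) = 2.06897
t = 2.06897 / 0.058 = 35.67 hours

35.67


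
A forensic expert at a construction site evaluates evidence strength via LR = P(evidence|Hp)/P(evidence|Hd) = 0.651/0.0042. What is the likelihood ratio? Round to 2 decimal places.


Likelihood ratio calculation:
LR = P(E|Hp) / P(E|Hd)
LR = 0.651 / 0.0042
LR = 155.00

155.00


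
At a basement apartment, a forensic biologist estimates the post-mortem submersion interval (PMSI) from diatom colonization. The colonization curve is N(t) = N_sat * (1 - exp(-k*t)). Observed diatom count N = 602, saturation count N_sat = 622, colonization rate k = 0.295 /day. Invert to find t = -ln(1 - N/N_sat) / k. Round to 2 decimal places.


PMSI from diatom colonization curve:
N / N_sat = 602 / 622 = 0.967846
1 - N/N_sat = 0.032154
ln(1 - N/N_sat) = -3.437218
t = -ln(1 - N/N_sat) / k = -(-3.437218) / 0.295 = 11.65 days

11.65


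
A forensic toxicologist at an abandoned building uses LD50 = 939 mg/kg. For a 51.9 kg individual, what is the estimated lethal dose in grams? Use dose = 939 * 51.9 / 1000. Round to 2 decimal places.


Lethal dose calculation:
Lethal dose = LD50 * body_weight / 1000
= 939 * 51.9 / 1000
= 48734.1 / 1000
= 48.73 g

48.73


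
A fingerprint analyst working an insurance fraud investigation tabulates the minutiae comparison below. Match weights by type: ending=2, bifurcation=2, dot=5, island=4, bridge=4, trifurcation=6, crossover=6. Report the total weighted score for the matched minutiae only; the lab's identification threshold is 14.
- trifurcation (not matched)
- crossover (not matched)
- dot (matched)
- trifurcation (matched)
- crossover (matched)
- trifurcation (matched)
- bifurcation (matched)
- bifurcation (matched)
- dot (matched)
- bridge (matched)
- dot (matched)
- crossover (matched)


Weighted minutiae match score:
  trifurcation: not matched, +0
  crossover: not matched, +0
  dot: matched, +5 (running total 5)
  trifurcation: matched, +6 (running total 11)
  crossover: matched, +6 (running total 17)
  trifurcation: matched, +6 (running total 23)
  bifurcation: matched, +2 (running total 25)
  bifurcation: matched, +2 (running total 27)
  dot: matched, +5 (running total 32)
  bridge: matched, +4 (running total 36)
  dot: matched, +5 (running total 41)
  crossover: matched, +6 (running total 47)
Total score = 47
Threshold = 14; verdict = identification

47
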